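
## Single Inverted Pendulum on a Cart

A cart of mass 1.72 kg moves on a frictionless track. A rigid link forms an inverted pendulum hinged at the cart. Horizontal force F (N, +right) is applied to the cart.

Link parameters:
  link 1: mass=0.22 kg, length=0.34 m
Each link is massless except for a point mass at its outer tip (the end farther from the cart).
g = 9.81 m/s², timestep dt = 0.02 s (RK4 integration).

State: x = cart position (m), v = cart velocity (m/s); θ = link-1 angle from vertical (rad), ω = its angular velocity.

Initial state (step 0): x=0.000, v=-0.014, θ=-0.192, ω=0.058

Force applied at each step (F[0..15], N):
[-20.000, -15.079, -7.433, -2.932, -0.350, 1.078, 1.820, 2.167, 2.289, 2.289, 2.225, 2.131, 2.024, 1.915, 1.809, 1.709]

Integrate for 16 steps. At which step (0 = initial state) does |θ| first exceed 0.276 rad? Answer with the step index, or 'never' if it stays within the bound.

Answer: never

Derivation:
apply F[0]=-20.000 → step 1: x=-0.003, v=-0.241, θ=-0.185, ω=0.605
apply F[1]=-15.079 → step 2: x=-0.009, v=-0.411, θ=-0.169, ω=0.996
apply F[2]=-7.433 → step 3: x=-0.018, v=-0.494, θ=-0.148, ω=1.144
apply F[3]=-2.932 → step 4: x=-0.028, v=-0.524, θ=-0.125, ω=1.155
apply F[4]=-0.350 → step 5: x=-0.039, v=-0.526, θ=-0.103, ω=1.093
apply F[5]=+1.078 → step 6: x=-0.049, v=-0.511, θ=-0.082, ω=0.997
apply F[6]=+1.820 → step 7: x=-0.059, v=-0.488, θ=-0.063, ω=0.888
apply F[7]=+2.167 → step 8: x=-0.069, v=-0.462, θ=-0.046, ω=0.779
apply F[8]=+2.289 → step 9: x=-0.078, v=-0.434, θ=-0.032, ω=0.676
apply F[9]=+2.289 → step 10: x=-0.086, v=-0.407, θ=-0.019, ω=0.581
apply F[10]=+2.225 → step 11: x=-0.094, v=-0.381, θ=-0.008, ω=0.496
apply F[11]=+2.131 → step 12: x=-0.101, v=-0.356, θ=0.001, ω=0.421
apply F[12]=+2.024 → step 13: x=-0.108, v=-0.332, θ=0.008, ω=0.355
apply F[13]=+1.915 → step 14: x=-0.115, v=-0.310, θ=0.015, ω=0.297
apply F[14]=+1.809 → step 15: x=-0.121, v=-0.290, θ=0.020, ω=0.247
apply F[15]=+1.709 → step 16: x=-0.126, v=-0.271, θ=0.025, ω=0.203
max |θ| = 0.192 ≤ 0.276 over all 17 states.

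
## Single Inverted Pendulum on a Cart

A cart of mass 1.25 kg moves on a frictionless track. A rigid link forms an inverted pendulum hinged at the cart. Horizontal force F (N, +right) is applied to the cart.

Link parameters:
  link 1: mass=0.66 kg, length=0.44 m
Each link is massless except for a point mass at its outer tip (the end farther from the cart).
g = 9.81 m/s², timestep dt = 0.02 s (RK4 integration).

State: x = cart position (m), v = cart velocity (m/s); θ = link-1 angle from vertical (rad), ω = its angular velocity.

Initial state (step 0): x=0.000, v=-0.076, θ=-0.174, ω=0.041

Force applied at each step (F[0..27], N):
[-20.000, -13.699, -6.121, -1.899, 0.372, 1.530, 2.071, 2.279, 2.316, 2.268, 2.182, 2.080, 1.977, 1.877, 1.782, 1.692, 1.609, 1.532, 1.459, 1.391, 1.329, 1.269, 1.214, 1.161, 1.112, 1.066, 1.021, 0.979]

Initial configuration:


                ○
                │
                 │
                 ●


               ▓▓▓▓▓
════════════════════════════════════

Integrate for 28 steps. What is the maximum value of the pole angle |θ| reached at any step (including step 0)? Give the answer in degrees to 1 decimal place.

Answer: 10.0°

Derivation:
apply F[0]=-20.000 → step 1: x=-0.004, v=-0.374, θ=-0.167, ω=0.632
apply F[1]=-13.699 → step 2: x=-0.014, v=-0.575, θ=-0.151, ω=1.012
apply F[2]=-6.121 → step 3: x=-0.026, v=-0.658, θ=-0.129, ω=1.137
apply F[3]=-1.899 → step 4: x=-0.040, v=-0.677, θ=-0.107, ω=1.127
apply F[4]=+0.372 → step 5: x=-0.053, v=-0.662, θ=-0.085, ω=1.050
apply F[5]=+1.530 → step 6: x=-0.066, v=-0.630, θ=-0.065, ω=0.945
apply F[6]=+2.071 → step 7: x=-0.078, v=-0.592, θ=-0.047, ω=0.832
apply F[7]=+2.279 → step 8: x=-0.090, v=-0.551, θ=-0.032, ω=0.723
apply F[8]=+2.316 → step 9: x=-0.100, v=-0.512, θ=-0.018, ω=0.622
apply F[9]=+2.268 → step 10: x=-0.110, v=-0.474, θ=-0.007, ω=0.531
apply F[10]=+2.182 → step 11: x=-0.119, v=-0.439, θ=0.003, ω=0.450
apply F[11]=+2.080 → step 12: x=-0.128, v=-0.406, θ=0.011, ω=0.380
apply F[12]=+1.977 → step 13: x=-0.135, v=-0.376, θ=0.018, ω=0.318
apply F[13]=+1.877 → step 14: x=-0.143, v=-0.348, θ=0.024, ω=0.264
apply F[14]=+1.782 → step 15: x=-0.149, v=-0.323, θ=0.029, ω=0.217
apply F[15]=+1.692 → step 16: x=-0.156, v=-0.299, θ=0.033, ω=0.177
apply F[16]=+1.609 → step 17: x=-0.161, v=-0.277, θ=0.036, ω=0.142
apply F[17]=+1.532 → step 18: x=-0.167, v=-0.256, θ=0.039, ω=0.112
apply F[18]=+1.459 → step 19: x=-0.172, v=-0.237, θ=0.040, ω=0.086
apply F[19]=+1.391 → step 20: x=-0.176, v=-0.219, θ=0.042, ω=0.063
apply F[20]=+1.329 → step 21: x=-0.180, v=-0.202, θ=0.043, ω=0.044
apply F[21]=+1.269 → step 22: x=-0.184, v=-0.186, θ=0.044, ω=0.027
apply F[22]=+1.214 → step 23: x=-0.188, v=-0.171, θ=0.044, ω=0.013
apply F[23]=+1.161 → step 24: x=-0.191, v=-0.157, θ=0.044, ω=0.001
apply F[24]=+1.112 → step 25: x=-0.194, v=-0.144, θ=0.044, ω=-0.009
apply F[25]=+1.066 → step 26: x=-0.197, v=-0.132, θ=0.044, ω=-0.018
apply F[26]=+1.021 → step 27: x=-0.199, v=-0.120, θ=0.044, ω=-0.025
apply F[27]=+0.979 → step 28: x=-0.202, v=-0.109, θ=0.043, ω=-0.031
Max |angle| over trajectory = 0.174 rad = 10.0°.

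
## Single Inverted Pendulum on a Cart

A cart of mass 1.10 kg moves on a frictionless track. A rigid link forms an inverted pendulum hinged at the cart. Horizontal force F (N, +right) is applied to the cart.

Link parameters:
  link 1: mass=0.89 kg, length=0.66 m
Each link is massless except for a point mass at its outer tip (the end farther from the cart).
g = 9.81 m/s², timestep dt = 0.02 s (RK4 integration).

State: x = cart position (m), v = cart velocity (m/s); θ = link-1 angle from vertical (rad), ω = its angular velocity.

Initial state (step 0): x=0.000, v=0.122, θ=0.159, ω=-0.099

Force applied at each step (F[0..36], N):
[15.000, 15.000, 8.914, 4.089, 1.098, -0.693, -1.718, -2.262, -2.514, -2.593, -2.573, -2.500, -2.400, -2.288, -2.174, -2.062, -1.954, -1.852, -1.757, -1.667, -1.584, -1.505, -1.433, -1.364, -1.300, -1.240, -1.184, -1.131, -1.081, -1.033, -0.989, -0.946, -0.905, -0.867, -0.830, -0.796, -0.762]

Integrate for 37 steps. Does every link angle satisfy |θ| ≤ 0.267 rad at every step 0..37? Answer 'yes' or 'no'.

apply F[0]=+15.000 → step 1: x=0.005, v=0.366, θ=0.154, ω=-0.417
apply F[1]=+15.000 → step 2: x=0.015, v=0.611, θ=0.142, ω=-0.741
apply F[2]=+8.914 → step 3: x=0.028, v=0.751, θ=0.126, ω=-0.911
apply F[3]=+4.089 → step 4: x=0.044, v=0.808, θ=0.107, ω=-0.962
apply F[4]=+1.098 → step 5: x=0.060, v=0.813, θ=0.088, ω=-0.941
apply F[5]=-0.693 → step 6: x=0.076, v=0.789, θ=0.070, ω=-0.881
apply F[6]=-1.718 → step 7: x=0.091, v=0.749, θ=0.053, ω=-0.802
apply F[7]=-2.262 → step 8: x=0.106, v=0.701, θ=0.038, ω=-0.716
apply F[8]=-2.514 → step 9: x=0.119, v=0.650, θ=0.024, ω=-0.630
apply F[9]=-2.593 → step 10: x=0.132, v=0.600, θ=0.013, ω=-0.549
apply F[10]=-2.573 → step 11: x=0.143, v=0.552, θ=0.002, ω=-0.474
apply F[11]=-2.500 → step 12: x=0.154, v=0.507, θ=-0.006, ω=-0.407
apply F[12]=-2.400 → step 13: x=0.164, v=0.465, θ=-0.014, ω=-0.346
apply F[13]=-2.288 → step 14: x=0.173, v=0.426, θ=-0.020, ω=-0.292
apply F[14]=-2.174 → step 15: x=0.181, v=0.390, θ=-0.026, ω=-0.245
apply F[15]=-2.062 → step 16: x=0.188, v=0.357, θ=-0.030, ω=-0.203
apply F[16]=-1.954 → step 17: x=0.195, v=0.327, θ=-0.034, ω=-0.166
apply F[17]=-1.852 → step 18: x=0.201, v=0.299, θ=-0.037, ω=-0.134
apply F[18]=-1.757 → step 19: x=0.207, v=0.273, θ=-0.039, ω=-0.107
apply F[19]=-1.667 → step 20: x=0.212, v=0.249, θ=-0.041, ω=-0.082
apply F[20]=-1.584 → step 21: x=0.217, v=0.227, θ=-0.043, ω=-0.061
apply F[21]=-1.505 → step 22: x=0.221, v=0.206, θ=-0.044, ω=-0.043
apply F[22]=-1.433 → step 23: x=0.225, v=0.187, θ=-0.044, ω=-0.027
apply F[23]=-1.364 → step 24: x=0.229, v=0.170, θ=-0.045, ω=-0.014
apply F[24]=-1.300 → step 25: x=0.232, v=0.153, θ=-0.045, ω=-0.002
apply F[25]=-1.240 → step 26: x=0.235, v=0.138, θ=-0.045, ω=0.008
apply F[26]=-1.184 → step 27: x=0.238, v=0.123, θ=-0.045, ω=0.016
apply F[27]=-1.131 → step 28: x=0.240, v=0.110, θ=-0.044, ω=0.024
apply F[28]=-1.081 → step 29: x=0.242, v=0.097, θ=-0.044, ω=0.030
apply F[29]=-1.033 → step 30: x=0.244, v=0.085, θ=-0.043, ω=0.035
apply F[30]=-0.989 → step 31: x=0.246, v=0.074, θ=-0.042, ω=0.039
apply F[31]=-0.946 → step 32: x=0.247, v=0.064, θ=-0.041, ω=0.043
apply F[32]=-0.905 → step 33: x=0.248, v=0.054, θ=-0.041, ω=0.045
apply F[33]=-0.867 → step 34: x=0.249, v=0.044, θ=-0.040, ω=0.048
apply F[34]=-0.830 → step 35: x=0.250, v=0.035, θ=-0.039, ω=0.050
apply F[35]=-0.796 → step 36: x=0.250, v=0.027, θ=-0.038, ω=0.051
apply F[36]=-0.762 → step 37: x=0.251, v=0.019, θ=-0.037, ω=0.052
Max |angle| over trajectory = 0.159 rad; bound = 0.267 → within bound.

Answer: yes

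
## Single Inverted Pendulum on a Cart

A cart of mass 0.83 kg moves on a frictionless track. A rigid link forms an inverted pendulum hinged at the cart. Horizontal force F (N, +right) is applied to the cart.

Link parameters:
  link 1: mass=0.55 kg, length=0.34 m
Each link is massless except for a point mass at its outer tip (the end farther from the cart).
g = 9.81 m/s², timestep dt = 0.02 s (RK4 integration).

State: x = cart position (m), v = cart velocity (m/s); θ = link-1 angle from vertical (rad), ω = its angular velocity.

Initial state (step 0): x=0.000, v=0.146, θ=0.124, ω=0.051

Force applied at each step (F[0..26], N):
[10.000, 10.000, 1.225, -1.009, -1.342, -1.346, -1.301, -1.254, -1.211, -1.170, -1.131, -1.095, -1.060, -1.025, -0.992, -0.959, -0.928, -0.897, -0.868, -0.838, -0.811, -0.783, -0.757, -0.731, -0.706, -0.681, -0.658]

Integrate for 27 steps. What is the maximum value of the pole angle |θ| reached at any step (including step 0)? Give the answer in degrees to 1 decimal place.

Answer: 7.1°

Derivation:
apply F[0]=+10.000 → step 1: x=0.005, v=0.369, θ=0.119, ω=-0.529
apply F[1]=+10.000 → step 2: x=0.015, v=0.594, θ=0.103, ω=-1.123
apply F[2]=+1.225 → step 3: x=0.027, v=0.612, θ=0.080, ω=-1.123
apply F[3]=-1.009 → step 4: x=0.039, v=0.579, θ=0.059, ω=-0.986
apply F[4]=-1.342 → step 5: x=0.050, v=0.541, θ=0.041, ω=-0.844
apply F[5]=-1.346 → step 6: x=0.060, v=0.504, θ=0.025, ω=-0.718
apply F[6]=-1.301 → step 7: x=0.070, v=0.470, θ=0.012, ω=-0.608
apply F[7]=-1.254 → step 8: x=0.079, v=0.439, θ=0.001, ω=-0.513
apply F[8]=-1.211 → step 9: x=0.088, v=0.411, θ=-0.008, ω=-0.431
apply F[9]=-1.170 → step 10: x=0.096, v=0.384, θ=-0.016, ω=-0.360
apply F[10]=-1.131 → step 11: x=0.103, v=0.359, θ=-0.023, ω=-0.299
apply F[11]=-1.095 → step 12: x=0.110, v=0.336, θ=-0.028, ω=-0.246
apply F[12]=-1.060 → step 13: x=0.117, v=0.315, θ=-0.033, ω=-0.200
apply F[13]=-1.025 → step 14: x=0.123, v=0.295, θ=-0.036, ω=-0.161
apply F[14]=-0.992 → step 15: x=0.128, v=0.276, θ=-0.039, ω=-0.127
apply F[15]=-0.959 → step 16: x=0.134, v=0.258, θ=-0.042, ω=-0.098
apply F[16]=-0.928 → step 17: x=0.139, v=0.241, θ=-0.043, ω=-0.073
apply F[17]=-0.897 → step 18: x=0.143, v=0.225, θ=-0.045, ω=-0.052
apply F[18]=-0.868 → step 19: x=0.148, v=0.210, θ=-0.045, ω=-0.033
apply F[19]=-0.838 → step 20: x=0.152, v=0.196, θ=-0.046, ω=-0.018
apply F[20]=-0.811 → step 21: x=0.156, v=0.182, θ=-0.046, ω=-0.004
apply F[21]=-0.783 → step 22: x=0.159, v=0.169, θ=-0.046, ω=0.007
apply F[22]=-0.757 → step 23: x=0.162, v=0.157, θ=-0.046, ω=0.016
apply F[23]=-0.731 → step 24: x=0.165, v=0.145, θ=-0.045, ω=0.024
apply F[24]=-0.706 → step 25: x=0.168, v=0.134, θ=-0.045, ω=0.031
apply F[25]=-0.681 → step 26: x=0.171, v=0.124, θ=-0.044, ω=0.036
apply F[26]=-0.658 → step 27: x=0.173, v=0.114, θ=-0.043, ω=0.041
Max |angle| over trajectory = 0.124 rad = 7.1°.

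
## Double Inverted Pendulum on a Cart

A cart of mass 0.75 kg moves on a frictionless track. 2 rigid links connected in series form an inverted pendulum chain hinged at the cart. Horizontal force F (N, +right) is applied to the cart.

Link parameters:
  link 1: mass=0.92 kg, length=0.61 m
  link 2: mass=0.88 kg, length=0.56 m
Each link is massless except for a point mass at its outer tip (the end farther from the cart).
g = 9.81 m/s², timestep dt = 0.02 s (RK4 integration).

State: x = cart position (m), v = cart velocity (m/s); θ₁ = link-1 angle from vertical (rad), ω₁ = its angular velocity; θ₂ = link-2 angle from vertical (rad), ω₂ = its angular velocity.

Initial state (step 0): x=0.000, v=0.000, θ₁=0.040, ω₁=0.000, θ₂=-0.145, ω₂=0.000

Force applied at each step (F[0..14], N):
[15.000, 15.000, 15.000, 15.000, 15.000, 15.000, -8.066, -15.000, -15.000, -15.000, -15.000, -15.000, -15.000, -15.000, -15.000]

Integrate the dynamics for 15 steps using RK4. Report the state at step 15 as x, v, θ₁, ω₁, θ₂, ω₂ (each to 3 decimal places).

Answer: x=0.382, v=0.425, θ₁=-0.693, ω₁=-2.658, θ₂=-0.179, ω₂=0.825

Derivation:
apply F[0]=+15.000 → step 1: x=0.004, v=0.381, θ₁=0.034, ω₁=-0.555, θ₂=-0.146, ω₂=-0.129
apply F[1]=+15.000 → step 2: x=0.015, v=0.769, θ₁=0.018, ω₁=-1.130, θ₂=-0.150, ω₂=-0.246
apply F[2]=+15.000 → step 3: x=0.035, v=1.167, θ₁=-0.011, ω₁=-1.741, θ₂=-0.156, ω₂=-0.338
apply F[3]=+15.000 → step 4: x=0.062, v=1.576, θ₁=-0.052, ω₁=-2.395, θ₂=-0.163, ω₂=-0.397
apply F[4]=+15.000 → step 5: x=0.098, v=1.988, θ₁=-0.107, ω₁=-3.084, θ₂=-0.172, ω₂=-0.419
apply F[5]=+15.000 → step 6: x=0.141, v=2.385, θ₁=-0.176, ω₁=-3.773, θ₂=-0.180, ω₂=-0.420
apply F[6]=-8.066 → step 7: x=0.187, v=2.204, θ₁=-0.249, ω₁=-3.553, θ₂=-0.188, ω₂=-0.413
apply F[7]=-15.000 → step 8: x=0.228, v=1.895, θ₁=-0.316, ω₁=-3.175, θ₂=-0.196, ω₂=-0.370
apply F[8]=-15.000 → step 9: x=0.263, v=1.625, θ₁=-0.376, ω₁=-2.905, θ₂=-0.203, ω₂=-0.288
apply F[9]=-15.000 → step 10: x=0.293, v=1.387, θ₁=-0.433, ω₁=-2.725, θ₂=-0.208, ω₂=-0.169
apply F[10]=-15.000 → step 11: x=0.319, v=1.172, θ₁=-0.486, ω₁=-2.617, θ₂=-0.209, ω₂=-0.018
apply F[11]=-15.000 → step 12: x=0.340, v=0.974, θ₁=-0.538, ω₁=-2.568, θ₂=-0.208, ω₂=0.160
apply F[12]=-15.000 → step 13: x=0.358, v=0.786, θ₁=-0.589, ω₁=-2.565, θ₂=-0.203, ω₂=0.363
apply F[13]=-15.000 → step 14: x=0.372, v=0.605, θ₁=-0.641, ω₁=-2.598, θ₂=-0.193, ω₂=0.586
apply F[14]=-15.000 → step 15: x=0.382, v=0.425, θ₁=-0.693, ω₁=-2.658, θ₂=-0.179, ω₂=0.825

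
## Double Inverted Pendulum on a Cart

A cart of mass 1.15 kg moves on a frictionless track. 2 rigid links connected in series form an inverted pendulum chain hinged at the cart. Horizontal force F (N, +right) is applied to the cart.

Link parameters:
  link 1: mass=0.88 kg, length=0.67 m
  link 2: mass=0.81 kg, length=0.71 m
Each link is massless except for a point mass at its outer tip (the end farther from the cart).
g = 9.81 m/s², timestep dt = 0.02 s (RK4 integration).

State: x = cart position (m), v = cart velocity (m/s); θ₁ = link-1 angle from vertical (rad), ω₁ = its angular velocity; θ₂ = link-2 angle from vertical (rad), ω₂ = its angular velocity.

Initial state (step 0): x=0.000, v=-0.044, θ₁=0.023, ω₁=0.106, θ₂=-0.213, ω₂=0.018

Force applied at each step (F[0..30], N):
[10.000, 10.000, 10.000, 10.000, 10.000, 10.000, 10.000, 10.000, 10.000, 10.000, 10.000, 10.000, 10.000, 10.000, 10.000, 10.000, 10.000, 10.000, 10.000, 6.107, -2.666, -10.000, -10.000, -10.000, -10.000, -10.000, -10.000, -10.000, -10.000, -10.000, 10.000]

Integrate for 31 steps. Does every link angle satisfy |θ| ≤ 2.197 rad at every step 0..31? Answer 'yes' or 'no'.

Answer: yes

Derivation:
apply F[0]=+10.000 → step 1: x=0.001, v=0.123, θ₁=0.023, ω₁=-0.077, θ₂=-0.214, ω₂=-0.103
apply F[1]=+10.000 → step 2: x=0.005, v=0.291, θ₁=0.020, ω₁=-0.262, θ₂=-0.217, ω₂=-0.223
apply F[2]=+10.000 → step 3: x=0.012, v=0.460, θ₁=0.013, ω₁=-0.451, θ₂=-0.223, ω₂=-0.342
apply F[3]=+10.000 → step 4: x=0.023, v=0.632, θ₁=0.002, ω₁=-0.649, θ₂=-0.231, ω₂=-0.457
apply F[4]=+10.000 → step 5: x=0.038, v=0.808, θ₁=-0.013, ω₁=-0.859, θ₂=-0.241, ω₂=-0.566
apply F[5]=+10.000 → step 6: x=0.056, v=0.987, θ₁=-0.033, ω₁=-1.084, θ₂=-0.253, ω₂=-0.668
apply F[6]=+10.000 → step 7: x=0.077, v=1.171, θ₁=-0.057, ω₁=-1.327, θ₂=-0.268, ω₂=-0.760
apply F[7]=+10.000 → step 8: x=0.103, v=1.360, θ₁=-0.086, ω₁=-1.591, θ₂=-0.284, ω₂=-0.839
apply F[8]=+10.000 → step 9: x=0.132, v=1.553, θ₁=-0.120, ω₁=-1.876, θ₂=-0.301, ω₂=-0.904
apply F[9]=+10.000 → step 10: x=0.165, v=1.748, θ₁=-0.161, ω₁=-2.183, θ₂=-0.320, ω₂=-0.951
apply F[10]=+10.000 → step 11: x=0.202, v=1.942, θ₁=-0.208, ω₁=-2.508, θ₂=-0.339, ω₂=-0.981
apply F[11]=+10.000 → step 12: x=0.242, v=2.131, θ₁=-0.261, ω₁=-2.844, θ₂=-0.359, ω₂=-0.995
apply F[12]=+10.000 → step 13: x=0.287, v=2.308, θ₁=-0.322, ω₁=-3.181, θ₂=-0.379, ω₂=-0.997
apply F[13]=+10.000 → step 14: x=0.335, v=2.467, θ₁=-0.389, ω₁=-3.507, θ₂=-0.399, ω₂=-0.995
apply F[14]=+10.000 → step 15: x=0.385, v=2.603, θ₁=-0.462, ω₁=-3.810, θ₂=-0.419, ω₂=-0.998
apply F[15]=+10.000 → step 16: x=0.438, v=2.710, θ₁=-0.541, ω₁=-4.081, θ₂=-0.439, ω₂=-1.017
apply F[16]=+10.000 → step 17: x=0.494, v=2.786, θ₁=-0.625, ω₁=-4.314, θ₂=-0.459, ω₂=-1.060
apply F[17]=+10.000 → step 18: x=0.550, v=2.833, θ₁=-0.713, ω₁=-4.511, θ₂=-0.481, ω₂=-1.135
apply F[18]=+10.000 → step 19: x=0.607, v=2.852, θ₁=-0.805, ω₁=-4.676, θ₂=-0.505, ω₂=-1.244
apply F[19]=+6.107 → step 20: x=0.663, v=2.809, θ₁=-0.900, ω₁=-4.790, θ₂=-0.531, ω₂=-1.364
apply F[20]=-2.666 → step 21: x=0.718, v=2.665, θ₁=-0.996, ω₁=-4.855, θ₂=-0.559, ω₂=-1.450
apply F[21]=-10.000 → step 22: x=0.769, v=2.445, θ₁=-1.094, ω₁=-4.913, θ₂=-0.589, ω₂=-1.495
apply F[22]=-10.000 → step 23: x=0.816, v=2.215, θ₁=-1.193, ω₁=-5.000, θ₂=-0.619, ω₂=-1.553
apply F[23]=-10.000 → step 24: x=0.858, v=1.973, θ₁=-1.294, ω₁=-5.115, θ₂=-0.651, ω₂=-1.629
apply F[24]=-10.000 → step 25: x=0.895, v=1.715, θ₁=-1.398, ω₁=-5.257, θ₂=-0.684, ω₂=-1.729
apply F[25]=-10.000 → step 26: x=0.926, v=1.438, θ₁=-1.504, ω₁=-5.428, θ₂=-0.720, ω₂=-1.859
apply F[26]=-10.000 → step 27: x=0.952, v=1.140, θ₁=-1.615, ω₁=-5.630, θ₂=-0.759, ω₂=-2.026
apply F[27]=-10.000 → step 28: x=0.972, v=0.816, θ₁=-1.730, ω₁=-5.866, θ₂=-0.802, ω₂=-2.242
apply F[28]=-10.000 → step 29: x=0.984, v=0.464, θ₁=-1.850, ω₁=-6.139, θ₂=-0.849, ω₂=-2.520
apply F[29]=-10.000 → step 30: x=0.990, v=0.078, θ₁=-1.976, ω₁=-6.452, θ₂=-0.903, ω₂=-2.877
apply F[30]=+10.000 → step 31: x=0.989, v=-0.130, θ₁=-2.106, ω₁=-6.599, θ₂=-0.967, ω₂=-3.582
Max |angle| over trajectory = 2.106 rad; bound = 2.197 → within bound.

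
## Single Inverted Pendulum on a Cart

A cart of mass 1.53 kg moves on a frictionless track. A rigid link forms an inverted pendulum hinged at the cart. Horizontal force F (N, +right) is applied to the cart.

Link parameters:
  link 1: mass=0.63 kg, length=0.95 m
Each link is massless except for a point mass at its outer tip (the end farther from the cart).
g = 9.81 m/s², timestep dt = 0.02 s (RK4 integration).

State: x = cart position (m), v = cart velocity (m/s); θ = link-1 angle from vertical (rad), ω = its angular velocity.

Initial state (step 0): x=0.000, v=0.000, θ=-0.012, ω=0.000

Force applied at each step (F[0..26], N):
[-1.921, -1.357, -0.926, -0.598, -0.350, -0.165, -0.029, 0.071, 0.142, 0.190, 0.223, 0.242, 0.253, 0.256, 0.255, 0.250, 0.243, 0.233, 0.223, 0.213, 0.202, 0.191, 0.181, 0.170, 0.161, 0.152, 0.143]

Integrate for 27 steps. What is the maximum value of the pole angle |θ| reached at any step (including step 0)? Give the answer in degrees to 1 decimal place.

apply F[0]=-1.921 → step 1: x=-0.000, v=-0.024, θ=-0.012, ω=0.023
apply F[1]=-1.357 → step 2: x=-0.001, v=-0.041, θ=-0.011, ω=0.038
apply F[2]=-0.926 → step 3: x=-0.002, v=-0.052, θ=-0.010, ω=0.048
apply F[3]=-0.598 → step 4: x=-0.003, v=-0.059, θ=-0.009, ω=0.053
apply F[4]=-0.350 → step 5: x=-0.004, v=-0.063, θ=-0.008, ω=0.056
apply F[5]=-0.165 → step 6: x=-0.005, v=-0.065, θ=-0.007, ω=0.056
apply F[6]=-0.029 → step 7: x=-0.007, v=-0.064, θ=-0.006, ω=0.054
apply F[7]=+0.071 → step 8: x=-0.008, v=-0.063, θ=-0.005, ω=0.051
apply F[8]=+0.142 → step 9: x=-0.009, v=-0.061, θ=-0.004, ω=0.048
apply F[9]=+0.190 → step 10: x=-0.010, v=-0.058, θ=-0.003, ω=0.045
apply F[10]=+0.223 → step 11: x=-0.012, v=-0.055, θ=-0.002, ω=0.041
apply F[11]=+0.242 → step 12: x=-0.013, v=-0.052, θ=-0.001, ω=0.037
apply F[12]=+0.253 → step 13: x=-0.014, v=-0.048, θ=-0.001, ω=0.033
apply F[13]=+0.256 → step 14: x=-0.015, v=-0.045, θ=-0.000, ω=0.030
apply F[14]=+0.255 → step 15: x=-0.015, v=-0.042, θ=0.000, ω=0.026
apply F[15]=+0.250 → step 16: x=-0.016, v=-0.038, θ=0.001, ω=0.023
apply F[16]=+0.243 → step 17: x=-0.017, v=-0.035, θ=0.001, ω=0.020
apply F[17]=+0.233 → step 18: x=-0.018, v=-0.032, θ=0.002, ω=0.017
apply F[18]=+0.223 → step 19: x=-0.018, v=-0.030, θ=0.002, ω=0.015
apply F[19]=+0.213 → step 20: x=-0.019, v=-0.027, θ=0.002, ω=0.012
apply F[20]=+0.202 → step 21: x=-0.019, v=-0.025, θ=0.003, ω=0.010
apply F[21]=+0.191 → step 22: x=-0.020, v=-0.022, θ=0.003, ω=0.008
apply F[22]=+0.181 → step 23: x=-0.020, v=-0.020, θ=0.003, ω=0.007
apply F[23]=+0.170 → step 24: x=-0.021, v=-0.018, θ=0.003, ω=0.005
apply F[24]=+0.161 → step 25: x=-0.021, v=-0.016, θ=0.003, ω=0.004
apply F[25]=+0.152 → step 26: x=-0.021, v=-0.015, θ=0.003, ω=0.003
apply F[26]=+0.143 → step 27: x=-0.022, v=-0.013, θ=0.003, ω=0.002
Max |angle| over trajectory = 0.012 rad = 0.7°.

Answer: 0.7°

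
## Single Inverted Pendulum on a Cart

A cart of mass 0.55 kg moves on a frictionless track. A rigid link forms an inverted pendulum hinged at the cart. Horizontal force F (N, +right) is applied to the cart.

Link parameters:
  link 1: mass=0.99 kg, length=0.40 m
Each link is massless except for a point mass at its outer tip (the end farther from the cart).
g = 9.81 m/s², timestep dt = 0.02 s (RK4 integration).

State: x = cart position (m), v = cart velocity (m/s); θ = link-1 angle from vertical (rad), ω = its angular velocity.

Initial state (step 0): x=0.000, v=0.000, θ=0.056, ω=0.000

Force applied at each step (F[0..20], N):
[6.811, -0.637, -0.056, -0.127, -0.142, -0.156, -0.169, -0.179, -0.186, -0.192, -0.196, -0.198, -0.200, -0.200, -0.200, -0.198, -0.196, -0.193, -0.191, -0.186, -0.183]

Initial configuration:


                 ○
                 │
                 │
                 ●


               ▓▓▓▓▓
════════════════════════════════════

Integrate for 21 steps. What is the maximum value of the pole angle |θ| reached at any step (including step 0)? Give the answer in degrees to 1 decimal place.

Answer: 3.2°

Derivation:
apply F[0]=+6.811 → step 1: x=0.002, v=0.227, θ=0.051, ω=-0.541
apply F[1]=-0.637 → step 2: x=0.006, v=0.188, θ=0.041, ω=-0.422
apply F[2]=-0.056 → step 3: x=0.010, v=0.174, θ=0.033, ω=-0.366
apply F[3]=-0.127 → step 4: x=0.013, v=0.159, θ=0.026, ω=-0.314
apply F[4]=-0.142 → step 5: x=0.016, v=0.145, θ=0.021, ω=-0.269
apply F[5]=-0.156 → step 6: x=0.019, v=0.133, θ=0.016, ω=-0.230
apply F[6]=-0.169 → step 7: x=0.022, v=0.122, θ=0.011, ω=-0.197
apply F[7]=-0.179 → step 8: x=0.024, v=0.112, θ=0.008, ω=-0.167
apply F[8]=-0.186 → step 9: x=0.026, v=0.104, θ=0.005, ω=-0.142
apply F[9]=-0.192 → step 10: x=0.028, v=0.095, θ=0.002, ω=-0.120
apply F[10]=-0.196 → step 11: x=0.030, v=0.088, θ=-0.000, ω=-0.101
apply F[11]=-0.198 → step 12: x=0.032, v=0.081, θ=-0.002, ω=-0.085
apply F[12]=-0.200 → step 13: x=0.033, v=0.075, θ=-0.004, ω=-0.071
apply F[13]=-0.200 → step 14: x=0.035, v=0.069, θ=-0.005, ω=-0.059
apply F[14]=-0.200 → step 15: x=0.036, v=0.064, θ=-0.006, ω=-0.048
apply F[15]=-0.198 → step 16: x=0.037, v=0.059, θ=-0.007, ω=-0.039
apply F[16]=-0.196 → step 17: x=0.038, v=0.054, θ=-0.008, ω=-0.031
apply F[17]=-0.193 → step 18: x=0.039, v=0.050, θ=-0.008, ω=-0.024
apply F[18]=-0.191 → step 19: x=0.040, v=0.046, θ=-0.009, ω=-0.018
apply F[19]=-0.186 → step 20: x=0.041, v=0.043, θ=-0.009, ω=-0.014
apply F[20]=-0.183 → step 21: x=0.042, v=0.039, θ=-0.009, ω=-0.009
Max |angle| over trajectory = 0.056 rad = 3.2°.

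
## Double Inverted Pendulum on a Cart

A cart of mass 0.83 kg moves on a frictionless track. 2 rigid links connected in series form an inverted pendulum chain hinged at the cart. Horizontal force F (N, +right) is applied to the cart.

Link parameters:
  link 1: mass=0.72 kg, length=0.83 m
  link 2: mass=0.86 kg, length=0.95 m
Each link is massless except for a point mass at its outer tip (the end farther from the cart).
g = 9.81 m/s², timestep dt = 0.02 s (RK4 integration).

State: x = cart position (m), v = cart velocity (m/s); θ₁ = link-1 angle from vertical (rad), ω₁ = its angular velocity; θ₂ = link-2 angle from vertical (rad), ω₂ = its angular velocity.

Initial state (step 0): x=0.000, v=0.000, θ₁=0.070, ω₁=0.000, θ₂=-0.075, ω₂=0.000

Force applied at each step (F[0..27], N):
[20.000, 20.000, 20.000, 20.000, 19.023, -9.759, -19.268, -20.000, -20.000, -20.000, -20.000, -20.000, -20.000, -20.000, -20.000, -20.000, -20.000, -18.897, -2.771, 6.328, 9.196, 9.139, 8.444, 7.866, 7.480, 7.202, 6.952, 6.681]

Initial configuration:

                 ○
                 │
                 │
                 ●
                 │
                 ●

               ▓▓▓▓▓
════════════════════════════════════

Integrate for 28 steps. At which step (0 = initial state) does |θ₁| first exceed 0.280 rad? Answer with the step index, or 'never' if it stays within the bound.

apply F[0]=+20.000 → step 1: x=0.005, v=0.453, θ₁=0.065, ω₁=-0.484, θ₂=-0.076, ω₂=-0.073
apply F[1]=+20.000 → step 2: x=0.018, v=0.912, θ₁=0.051, ω₁=-0.981, θ₂=-0.078, ω₂=-0.138
apply F[2]=+20.000 → step 3: x=0.041, v=1.380, θ₁=0.026, ω₁=-1.504, θ₂=-0.081, ω₂=-0.189
apply F[3]=+20.000 → step 4: x=0.073, v=1.859, θ₁=-0.010, ω₁=-2.060, θ₂=-0.085, ω₂=-0.220
apply F[4]=+19.023 → step 5: x=0.115, v=2.322, θ₁=-0.057, ω₁=-2.618, θ₂=-0.090, ω₂=-0.232
apply F[5]=-9.759 → step 6: x=0.159, v=2.105, θ₁=-0.106, ω₁=-2.375, θ₂=-0.094, ω₂=-0.234
apply F[6]=-19.268 → step 7: x=0.197, v=1.683, θ₁=-0.149, ω₁=-1.909, θ₂=-0.099, ω₂=-0.221
apply F[7]=-20.000 → step 8: x=0.227, v=1.268, θ₁=-0.183, ω₁=-1.476, θ₂=-0.103, ω₂=-0.189
apply F[8]=-20.000 → step 9: x=0.248, v=0.875, θ₁=-0.209, ω₁=-1.089, θ₂=-0.106, ω₂=-0.138
apply F[9]=-20.000 → step 10: x=0.262, v=0.498, θ₁=-0.227, ω₁=-0.737, θ₂=-0.109, ω₂=-0.073
apply F[10]=-20.000 → step 11: x=0.268, v=0.133, θ₁=-0.238, ω₁=-0.410, θ₂=-0.109, ω₂=0.003
apply F[11]=-20.000 → step 12: x=0.267, v=-0.226, θ₁=-0.243, ω₁=-0.097, θ₂=-0.108, ω₂=0.085
apply F[12]=-20.000 → step 13: x=0.259, v=-0.584, θ₁=-0.242, ω₁=0.213, θ₂=-0.106, ω₂=0.169
apply F[13]=-20.000 → step 14: x=0.244, v=-0.946, θ₁=-0.235, ω₁=0.529, θ₂=-0.102, ω₂=0.253
apply F[14]=-20.000 → step 15: x=0.221, v=-1.316, θ₁=-0.221, ω₁=0.861, θ₂=-0.096, ω₂=0.330
apply F[15]=-20.000 → step 16: x=0.191, v=-1.698, θ₁=-0.200, ω₁=1.221, θ₂=-0.089, ω₂=0.398
apply F[16]=-20.000 → step 17: x=0.153, v=-2.099, θ₁=-0.172, ω₁=1.618, θ₂=-0.080, ω₂=0.452
apply F[17]=-18.897 → step 18: x=0.107, v=-2.497, θ₁=-0.135, ω₁=2.034, θ₂=-0.071, ω₂=0.488
apply F[18]=-2.771 → step 19: x=0.057, v=-2.536, θ₁=-0.095, ω₁=2.044, θ₂=-0.061, ω₂=0.503
apply F[19]=+6.328 → step 20: x=0.008, v=-2.367, θ₁=-0.056, ω₁=1.820, θ₂=-0.051, ω₂=0.508
apply F[20]=+9.196 → step 21: x=-0.037, v=-2.135, θ₁=-0.022, ω₁=1.534, θ₂=-0.040, ω₂=0.505
apply F[21]=+9.139 → step 22: x=-0.078, v=-1.913, θ₁=0.006, ω₁=1.270, θ₂=-0.030, ω₂=0.495
apply F[22]=+8.444 → step 23: x=-0.114, v=-1.715, θ₁=0.029, ω₁=1.046, θ₂=-0.021, ω₂=0.478
apply F[23]=+7.866 → step 24: x=-0.146, v=-1.539, θ₁=0.048, ω₁=0.858, θ₂=-0.011, ω₂=0.455
apply F[24]=+7.480 → step 25: x=-0.176, v=-1.379, θ₁=0.063, ω₁=0.696, θ₂=-0.002, ω₂=0.427
apply F[25]=+7.202 → step 26: x=-0.202, v=-1.232, θ₁=0.076, ω₁=0.554, θ₂=0.006, ω₂=0.396
apply F[26]=+6.952 → step 27: x=-0.225, v=-1.095, θ₁=0.085, ω₁=0.429, θ₂=0.013, ω₂=0.363
apply F[27]=+6.681 → step 28: x=-0.245, v=-0.968, θ₁=0.093, ω₁=0.319, θ₂=0.020, ω₂=0.330
max |θ₁| = 0.243 ≤ 0.280 over all 29 states.

Answer: never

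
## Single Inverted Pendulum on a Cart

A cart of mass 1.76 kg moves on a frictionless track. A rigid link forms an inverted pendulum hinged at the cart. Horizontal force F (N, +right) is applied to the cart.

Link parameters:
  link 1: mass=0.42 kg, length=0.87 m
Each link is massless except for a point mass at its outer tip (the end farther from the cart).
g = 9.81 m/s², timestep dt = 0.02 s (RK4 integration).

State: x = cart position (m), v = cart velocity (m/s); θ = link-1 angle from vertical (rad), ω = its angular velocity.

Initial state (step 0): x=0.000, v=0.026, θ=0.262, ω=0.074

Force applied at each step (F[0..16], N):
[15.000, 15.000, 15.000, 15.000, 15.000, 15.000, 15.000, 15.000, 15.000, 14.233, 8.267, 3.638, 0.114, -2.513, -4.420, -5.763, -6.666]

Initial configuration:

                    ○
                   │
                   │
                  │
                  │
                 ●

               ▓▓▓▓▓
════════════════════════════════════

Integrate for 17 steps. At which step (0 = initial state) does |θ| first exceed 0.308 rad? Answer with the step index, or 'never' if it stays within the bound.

apply F[0]=+15.000 → step 1: x=0.002, v=0.182, θ=0.262, ω=-0.041
apply F[1]=+15.000 → step 2: x=0.007, v=0.338, θ=0.260, ω=-0.156
apply F[2]=+15.000 → step 3: x=0.016, v=0.495, θ=0.256, ω=-0.272
apply F[3]=+15.000 → step 4: x=0.027, v=0.652, θ=0.249, ω=-0.391
apply F[4]=+15.000 → step 5: x=0.042, v=0.809, θ=0.240, ω=-0.511
apply F[5]=+15.000 → step 6: x=0.059, v=0.967, θ=0.229, ω=-0.636
apply F[6]=+15.000 → step 7: x=0.080, v=1.126, θ=0.215, ω=-0.764
apply F[7]=+15.000 → step 8: x=0.105, v=1.286, θ=0.198, ω=-0.898
apply F[8]=+15.000 → step 9: x=0.132, v=1.448, θ=0.179, ω=-1.038
apply F[9]=+14.233 → step 10: x=0.162, v=1.601, θ=0.157, ω=-1.174
apply F[10]=+8.267 → step 11: x=0.195, v=1.689, θ=0.133, ω=-1.241
apply F[11]=+3.638 → step 12: x=0.229, v=1.726, θ=0.108, ω=-1.256
apply F[12]=+0.114 → step 13: x=0.264, v=1.723, θ=0.083, ω=-1.231
apply F[13]=-2.513 → step 14: x=0.298, v=1.692, θ=0.059, ω=-1.179
apply F[14]=-4.420 → step 15: x=0.331, v=1.639, θ=0.036, ω=-1.109
apply F[15]=-5.763 → step 16: x=0.363, v=1.573, θ=0.015, ω=-1.027
apply F[16]=-6.666 → step 17: x=0.394, v=1.497, θ=-0.005, ω=-0.938
max |θ| = 0.262 ≤ 0.308 over all 18 states.

Answer: never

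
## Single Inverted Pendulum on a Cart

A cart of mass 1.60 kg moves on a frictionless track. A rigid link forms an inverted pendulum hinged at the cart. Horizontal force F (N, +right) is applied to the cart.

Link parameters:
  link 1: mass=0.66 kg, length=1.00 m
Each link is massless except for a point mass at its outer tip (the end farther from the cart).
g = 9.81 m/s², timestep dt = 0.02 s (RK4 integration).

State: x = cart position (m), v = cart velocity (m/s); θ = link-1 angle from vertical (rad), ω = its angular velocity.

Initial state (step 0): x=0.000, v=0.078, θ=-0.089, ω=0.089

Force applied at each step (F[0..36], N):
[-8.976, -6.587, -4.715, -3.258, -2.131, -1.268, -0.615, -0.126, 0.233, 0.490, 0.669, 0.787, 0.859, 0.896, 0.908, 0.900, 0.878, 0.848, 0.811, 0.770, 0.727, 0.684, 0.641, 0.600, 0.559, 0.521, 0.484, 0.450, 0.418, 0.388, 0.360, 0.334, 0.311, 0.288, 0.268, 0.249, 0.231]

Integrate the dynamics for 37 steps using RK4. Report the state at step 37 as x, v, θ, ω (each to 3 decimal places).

apply F[0]=-8.976 → step 1: x=0.001, v=-0.027, θ=-0.086, ω=0.176
apply F[1]=-6.587 → step 2: x=-0.001, v=-0.102, θ=-0.082, ω=0.235
apply F[2]=-4.715 → step 3: x=-0.003, v=-0.155, θ=-0.077, ω=0.271
apply F[3]=-3.258 → step 4: x=-0.007, v=-0.189, θ=-0.072, ω=0.291
apply F[4]=-2.131 → step 5: x=-0.011, v=-0.210, θ=-0.066, ω=0.299
apply F[5]=-1.268 → step 6: x=-0.015, v=-0.221, θ=-0.060, ω=0.297
apply F[6]=-0.615 → step 7: x=-0.020, v=-0.224, θ=-0.054, ω=0.289
apply F[7]=-0.126 → step 8: x=-0.024, v=-0.222, θ=-0.048, ω=0.277
apply F[8]=+0.233 → step 9: x=-0.028, v=-0.215, θ=-0.043, ω=0.262
apply F[9]=+0.490 → step 10: x=-0.033, v=-0.206, θ=-0.038, ω=0.244
apply F[10]=+0.669 → step 11: x=-0.037, v=-0.195, θ=-0.033, ω=0.226
apply F[11]=+0.787 → step 12: x=-0.040, v=-0.182, θ=-0.029, ω=0.208
apply F[12]=+0.859 → step 13: x=-0.044, v=-0.170, θ=-0.025, ω=0.190
apply F[13]=+0.896 → step 14: x=-0.047, v=-0.156, θ=-0.021, ω=0.172
apply F[14]=+0.908 → step 15: x=-0.050, v=-0.144, θ=-0.018, ω=0.155
apply F[15]=+0.900 → step 16: x=-0.053, v=-0.131, θ=-0.015, ω=0.140
apply F[16]=+0.878 → step 17: x=-0.055, v=-0.119, θ=-0.012, ω=0.125
apply F[17]=+0.848 → step 18: x=-0.058, v=-0.107, θ=-0.010, ω=0.111
apply F[18]=+0.811 → step 19: x=-0.060, v=-0.097, θ=-0.008, ω=0.099
apply F[19]=+0.770 → step 20: x=-0.062, v=-0.086, θ=-0.006, ω=0.087
apply F[20]=+0.727 → step 21: x=-0.063, v=-0.077, θ=-0.004, ω=0.077
apply F[21]=+0.684 → step 22: x=-0.065, v=-0.068, θ=-0.003, ω=0.067
apply F[22]=+0.641 → step 23: x=-0.066, v=-0.060, θ=-0.002, ω=0.059
apply F[23]=+0.600 → step 24: x=-0.067, v=-0.052, θ=-0.000, ω=0.051
apply F[24]=+0.559 → step 25: x=-0.068, v=-0.045, θ=0.000, ω=0.044
apply F[25]=+0.521 → step 26: x=-0.069, v=-0.039, θ=0.001, ω=0.038
apply F[26]=+0.484 → step 27: x=-0.070, v=-0.033, θ=0.002, ω=0.032
apply F[27]=+0.450 → step 28: x=-0.070, v=-0.028, θ=0.003, ω=0.027
apply F[28]=+0.418 → step 29: x=-0.071, v=-0.023, θ=0.003, ω=0.023
apply F[29]=+0.388 → step 30: x=-0.071, v=-0.018, θ=0.003, ω=0.019
apply F[30]=+0.360 → step 31: x=-0.071, v=-0.014, θ=0.004, ω=0.015
apply F[31]=+0.334 → step 32: x=-0.072, v=-0.010, θ=0.004, ω=0.012
apply F[32]=+0.311 → step 33: x=-0.072, v=-0.006, θ=0.004, ω=0.009
apply F[33]=+0.288 → step 34: x=-0.072, v=-0.003, θ=0.004, ω=0.007
apply F[34]=+0.268 → step 35: x=-0.072, v=-0.000, θ=0.005, ω=0.005
apply F[35]=+0.249 → step 36: x=-0.072, v=0.003, θ=0.005, ω=0.003
apply F[36]=+0.231 → step 37: x=-0.072, v=0.005, θ=0.005, ω=0.001

Answer: x=-0.072, v=0.005, θ=0.005, ω=0.001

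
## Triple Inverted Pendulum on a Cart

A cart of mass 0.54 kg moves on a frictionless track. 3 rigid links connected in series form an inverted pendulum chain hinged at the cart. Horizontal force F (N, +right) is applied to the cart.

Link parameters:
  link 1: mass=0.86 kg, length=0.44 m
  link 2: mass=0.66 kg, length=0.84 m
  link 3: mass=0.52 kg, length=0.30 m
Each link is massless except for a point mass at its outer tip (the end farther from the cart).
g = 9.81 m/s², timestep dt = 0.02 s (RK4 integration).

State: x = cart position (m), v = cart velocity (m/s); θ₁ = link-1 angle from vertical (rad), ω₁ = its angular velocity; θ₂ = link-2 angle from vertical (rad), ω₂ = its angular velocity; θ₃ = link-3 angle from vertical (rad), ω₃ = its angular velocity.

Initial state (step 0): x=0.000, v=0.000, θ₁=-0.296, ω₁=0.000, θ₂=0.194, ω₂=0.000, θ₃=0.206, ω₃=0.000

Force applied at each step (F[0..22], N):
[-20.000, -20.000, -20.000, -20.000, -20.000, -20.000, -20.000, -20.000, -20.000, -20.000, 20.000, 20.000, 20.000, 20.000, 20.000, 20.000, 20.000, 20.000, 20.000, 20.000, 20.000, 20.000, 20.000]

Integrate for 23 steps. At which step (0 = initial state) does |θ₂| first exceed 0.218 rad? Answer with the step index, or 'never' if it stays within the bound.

Answer: 3

Derivation:
apply F[0]=-20.000 → step 1: x=-0.005, v=-0.470, θ₁=-0.290, ω₁=0.572, θ₂=0.197, ω₂=0.326, θ₃=0.206, ω₃=0.014
apply F[1]=-20.000 → step 2: x=-0.019, v=-0.955, θ₁=-0.273, ω₁=1.198, θ₂=0.207, ω₂=0.644, θ₃=0.207, ω₃=0.020
apply F[2]=-20.000 → step 3: x=-0.043, v=-1.474, θ₁=-0.242, ω₁=1.941, θ₂=0.223, ω₂=0.941, θ₃=0.207, ω₃=0.011
apply F[3]=-20.000 → step 4: x=-0.078, v=-2.048, θ₁=-0.194, ω₁=2.881, θ₂=0.244, ω₂=1.195, θ₃=0.207, ω₃=-0.016
apply F[4]=-20.000 → step 5: x=-0.126, v=-2.700, θ₁=-0.124, ω₁=4.121, θ₂=0.270, ω₂=1.365, θ₃=0.206, ω₃=-0.050
apply F[5]=-20.000 → step 6: x=-0.187, v=-3.430, θ₁=-0.026, ω₁=5.735, θ₂=0.298, ω₂=1.385, θ₃=0.205, ω₃=-0.049
apply F[6]=-20.000 → step 7: x=-0.263, v=-4.130, θ₁=0.106, ω₁=7.514, θ₂=0.324, ω₂=1.207, θ₃=0.205, ω₃=0.092
apply F[7]=-20.000 → step 8: x=-0.350, v=-4.538, θ₁=0.270, ω₁=8.718, θ₂=0.346, ω₂=0.963, θ₃=0.210, ω₃=0.447
apply F[8]=-20.000 → step 9: x=-0.442, v=-4.580, θ₁=0.448, ω₁=8.963, θ₂=0.364, ω₂=0.899, θ₃=0.224, ω₃=0.885
apply F[9]=-20.000 → step 10: x=-0.532, v=-4.458, θ₁=0.626, ω₁=8.730, θ₂=0.383, ω₂=1.044, θ₃=0.245, ω₃=1.256
apply F[10]=+20.000 → step 11: x=-0.614, v=-3.739, θ₁=0.790, ω₁=7.778, θ₂=0.404, ω₂=1.034, θ₃=0.270, ω₃=1.258
apply F[11]=+20.000 → step 12: x=-0.682, v=-3.150, θ₁=0.940, ω₁=7.301, θ₂=0.424, ω₂=0.972, θ₃=0.295, ω₃=1.229
apply F[12]=+20.000 → step 13: x=-0.740, v=-2.617, θ₁=1.084, ω₁=7.115, θ₂=0.443, ω₂=0.877, θ₃=0.319, ω₃=1.194
apply F[13]=+20.000 → step 14: x=-0.787, v=-2.099, θ₁=1.226, ω₁=7.132, θ₂=0.459, ω₂=0.764, θ₃=0.343, ω₃=1.164
apply F[14]=+20.000 → step 15: x=-0.824, v=-1.568, θ₁=1.370, ω₁=7.314, θ₂=0.473, ω₂=0.646, θ₃=0.366, ω₃=1.141
apply F[15]=+20.000 → step 16: x=-0.850, v=-1.003, θ₁=1.519, ω₁=7.654, θ₂=0.485, ω₂=0.539, θ₃=0.389, ω₃=1.127
apply F[16]=+20.000 → step 17: x=-0.864, v=-0.381, θ₁=1.677, ω₁=8.169, θ₂=0.495, ω₂=0.461, θ₃=0.411, ω₃=1.121
apply F[17]=+20.000 → step 18: x=-0.864, v=0.329, θ₁=1.848, ω₁=8.915, θ₂=0.504, ω₂=0.439, θ₃=0.434, ω₃=1.121
apply F[18]=+20.000 → step 19: x=-0.850, v=1.172, θ₁=2.036, ω₁=10.007, θ₂=0.513, ω₂=0.521, θ₃=0.456, ω₃=1.123
apply F[19]=+20.000 → step 20: x=-0.816, v=2.234, θ₁=2.252, ω₁=11.700, θ₂=0.526, ω₂=0.809, θ₃=0.479, ω₃=1.123
apply F[20]=+20.000 → step 21: x=-0.758, v=3.692, θ₁=2.512, ω₁=14.618, θ₂=0.548, ω₂=1.572, θ₃=0.501, ω₃=1.103
apply F[21]=+20.000 → step 22: x=-0.664, v=5.857, θ₁=2.855, ω₁=20.359, θ₂=0.598, ω₂=3.767, θ₃=0.522, ω₃=0.937
apply F[22]=+20.000 → step 23: x=-0.528, v=6.877, θ₁=3.340, ω₁=26.693, θ₂=0.726, ω₂=9.508, θ₃=0.530, ω₃=-0.675
|θ₂| = 0.223 > 0.218 first at step 3.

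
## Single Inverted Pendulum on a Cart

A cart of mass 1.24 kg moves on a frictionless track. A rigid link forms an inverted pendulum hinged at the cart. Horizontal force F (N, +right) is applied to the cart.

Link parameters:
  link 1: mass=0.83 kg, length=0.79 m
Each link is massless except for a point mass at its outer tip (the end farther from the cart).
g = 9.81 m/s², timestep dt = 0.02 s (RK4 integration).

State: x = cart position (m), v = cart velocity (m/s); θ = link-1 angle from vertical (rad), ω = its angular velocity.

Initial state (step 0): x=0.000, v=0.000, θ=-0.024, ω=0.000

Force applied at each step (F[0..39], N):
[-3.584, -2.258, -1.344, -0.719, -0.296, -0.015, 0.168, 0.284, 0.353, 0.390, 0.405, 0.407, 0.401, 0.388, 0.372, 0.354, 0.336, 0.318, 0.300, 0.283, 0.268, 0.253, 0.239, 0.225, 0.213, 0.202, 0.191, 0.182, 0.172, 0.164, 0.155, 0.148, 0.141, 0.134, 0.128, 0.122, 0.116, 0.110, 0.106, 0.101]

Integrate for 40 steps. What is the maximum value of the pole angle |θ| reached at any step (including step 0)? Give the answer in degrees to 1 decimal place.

apply F[0]=-3.584 → step 1: x=-0.001, v=-0.055, θ=-0.023, ω=0.063
apply F[1]=-2.258 → step 2: x=-0.002, v=-0.088, θ=-0.022, ω=0.100
apply F[2]=-1.344 → step 3: x=-0.004, v=-0.107, θ=-0.020, ω=0.119
apply F[3]=-0.719 → step 4: x=-0.006, v=-0.116, θ=-0.017, ω=0.126
apply F[4]=-0.296 → step 5: x=-0.009, v=-0.119, θ=-0.015, ω=0.125
apply F[5]=-0.015 → step 6: x=-0.011, v=-0.117, θ=-0.012, ω=0.120
apply F[6]=+0.168 → step 7: x=-0.013, v=-0.113, θ=-0.010, ω=0.112
apply F[7]=+0.284 → step 8: x=-0.015, v=-0.108, θ=-0.008, ω=0.103
apply F[8]=+0.353 → step 9: x=-0.017, v=-0.101, θ=-0.006, ω=0.093
apply F[9]=+0.390 → step 10: x=-0.019, v=-0.094, θ=-0.004, ω=0.083
apply F[10]=+0.405 → step 11: x=-0.021, v=-0.087, θ=-0.002, ω=0.073
apply F[11]=+0.407 → step 12: x=-0.023, v=-0.080, θ=-0.001, ω=0.064
apply F[12]=+0.401 → step 13: x=-0.024, v=-0.074, θ=0.000, ω=0.056
apply F[13]=+0.388 → step 14: x=-0.026, v=-0.068, θ=0.001, ω=0.048
apply F[14]=+0.372 → step 15: x=-0.027, v=-0.062, θ=0.002, ω=0.041
apply F[15]=+0.354 → step 16: x=-0.028, v=-0.056, θ=0.003, ω=0.035
apply F[16]=+0.336 → step 17: x=-0.029, v=-0.051, θ=0.004, ω=0.030
apply F[17]=+0.318 → step 18: x=-0.030, v=-0.047, θ=0.004, ω=0.025
apply F[18]=+0.300 → step 19: x=-0.031, v=-0.043, θ=0.005, ω=0.020
apply F[19]=+0.283 → step 20: x=-0.032, v=-0.039, θ=0.005, ω=0.017
apply F[20]=+0.268 → step 21: x=-0.033, v=-0.035, θ=0.005, ω=0.013
apply F[21]=+0.253 → step 22: x=-0.034, v=-0.032, θ=0.005, ω=0.010
apply F[22]=+0.239 → step 23: x=-0.034, v=-0.028, θ=0.006, ω=0.008
apply F[23]=+0.225 → step 24: x=-0.035, v=-0.026, θ=0.006, ω=0.005
apply F[24]=+0.213 → step 25: x=-0.035, v=-0.023, θ=0.006, ω=0.003
apply F[25]=+0.202 → step 26: x=-0.036, v=-0.020, θ=0.006, ω=0.002
apply F[26]=+0.191 → step 27: x=-0.036, v=-0.018, θ=0.006, ω=0.000
apply F[27]=+0.182 → step 28: x=-0.036, v=-0.016, θ=0.006, ω=-0.001
apply F[28]=+0.172 → step 29: x=-0.037, v=-0.014, θ=0.006, ω=-0.002
apply F[29]=+0.164 → step 30: x=-0.037, v=-0.012, θ=0.006, ω=-0.003
apply F[30]=+0.155 → step 31: x=-0.037, v=-0.010, θ=0.006, ω=-0.004
apply F[31]=+0.148 → step 32: x=-0.037, v=-0.009, θ=0.006, ω=-0.005
apply F[32]=+0.141 → step 33: x=-0.037, v=-0.007, θ=0.006, ω=-0.005
apply F[33]=+0.134 → step 34: x=-0.038, v=-0.006, θ=0.005, ω=-0.006
apply F[34]=+0.128 → step 35: x=-0.038, v=-0.004, θ=0.005, ω=-0.006
apply F[35]=+0.122 → step 36: x=-0.038, v=-0.003, θ=0.005, ω=-0.006
apply F[36]=+0.116 → step 37: x=-0.038, v=-0.002, θ=0.005, ω=-0.006
apply F[37]=+0.110 → step 38: x=-0.038, v=-0.001, θ=0.005, ω=-0.007
apply F[38]=+0.106 → step 39: x=-0.038, v=0.000, θ=0.005, ω=-0.007
apply F[39]=+0.101 → step 40: x=-0.038, v=0.001, θ=0.005, ω=-0.007
Max |angle| over trajectory = 0.024 rad = 1.4°.

Answer: 1.4°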